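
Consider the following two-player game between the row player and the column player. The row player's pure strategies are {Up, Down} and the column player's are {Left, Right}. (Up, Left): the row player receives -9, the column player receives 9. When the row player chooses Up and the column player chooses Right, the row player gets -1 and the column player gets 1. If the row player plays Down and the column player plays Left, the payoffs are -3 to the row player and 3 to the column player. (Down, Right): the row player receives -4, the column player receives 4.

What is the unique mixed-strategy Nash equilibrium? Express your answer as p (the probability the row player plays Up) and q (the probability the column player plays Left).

p = 1/9, q = 1/3

The column player's indifference between Left and Right determines the row player's mixing probability p:
  the column player's payoff from Left: p·9 + (1−p)·3 = 6p + 3
  the column player's payoff from Right: p·1 + (1−p)·4 = -3p + 4
  6p + 3 = -3p + 4  ⇒  9p = 1  ⇒  p = 1/9.
In a mixed equilibrium the row player is indifferent between Up and Down; this condition fixes q.
  the row player's payoff to Up: q·(-9) + (1−q)·(-1) = -8q - 1
  the row player's payoff to Down: q·(-3) + (1−q)·(-4) = q - 4
  -8q - 1 = q - 4  ⇒  -9q = -3  ⇒  q = 1/3.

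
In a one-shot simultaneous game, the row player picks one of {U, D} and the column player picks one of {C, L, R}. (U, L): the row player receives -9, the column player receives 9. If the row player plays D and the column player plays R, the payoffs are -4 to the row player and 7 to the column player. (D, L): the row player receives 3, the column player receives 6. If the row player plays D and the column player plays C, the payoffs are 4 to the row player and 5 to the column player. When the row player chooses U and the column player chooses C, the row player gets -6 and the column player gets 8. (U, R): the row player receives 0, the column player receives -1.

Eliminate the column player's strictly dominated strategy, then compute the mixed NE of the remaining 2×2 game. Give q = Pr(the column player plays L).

The column player's strategy C is strictly dominated by L: 9 > 8 and 6 > 5. Eliminate C.
For the row player to be willing to mix, the row player must be indifferent between U and D, which pins down the column player's mix.
  the row player's payoff to U: q·(-9) + (1−q)·0 = -9q
  the row player's payoff to D: q·3 + (1−q)·(-4) = 7q - 4
  -9q = 7q - 4  ⇒  -16q = -4  ⇒  q = 1/4.

q = 1/4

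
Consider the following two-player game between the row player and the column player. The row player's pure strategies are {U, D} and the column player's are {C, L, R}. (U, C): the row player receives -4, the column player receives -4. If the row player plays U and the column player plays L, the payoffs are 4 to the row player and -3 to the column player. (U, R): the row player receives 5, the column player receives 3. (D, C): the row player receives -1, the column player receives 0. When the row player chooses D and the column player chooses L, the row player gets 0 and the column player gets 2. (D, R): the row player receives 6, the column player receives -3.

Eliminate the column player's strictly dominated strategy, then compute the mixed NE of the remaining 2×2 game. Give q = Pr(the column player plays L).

The column player's strategy C is strictly dominated by L: -3 > -4 and 2 > 0. Eliminate C.
In a mixed equilibrium the row player is indifferent between U and D; this condition fixes q.
  the row player's expected payoff from U: q·4 + (1−q)·5 = -q + 5
  the row player's expected payoff from D: q·0 + (1−q)·6 = -6q + 6
  -q + 5 = -6q + 6  ⇒  5q = 1  ⇒  q = 1/5.

q = 1/5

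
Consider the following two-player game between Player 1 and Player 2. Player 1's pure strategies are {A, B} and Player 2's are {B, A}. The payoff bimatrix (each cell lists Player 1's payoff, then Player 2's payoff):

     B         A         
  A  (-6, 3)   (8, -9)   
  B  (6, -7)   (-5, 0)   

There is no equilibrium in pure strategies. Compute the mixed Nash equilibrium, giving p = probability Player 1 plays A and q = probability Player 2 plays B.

p = 7/19, q = 13/25

In a mixed equilibrium Player 2 is indifferent between B and A; this condition fixes p.
  Player 2's payoff to B: p·3 + (1−p)·(-7) = 10p - 7
  Player 2's payoff to A: p·(-9) + (1−p)·0 = -9p
  10p - 7 = -9p  ⇒  19p = 7  ⇒  p = 7/19.
Player 1's indifference between A and B determines Player 2's mixing probability q:
  Player 1's payoff from A: q·(-6) + (1−q)·8 = -14q + 8
  Player 1's payoff from B: q·6 + (1−q)·(-5) = 11q - 5
  -14q + 8 = 11q - 5  ⇒  -25q = -13  ⇒  q = 13/25.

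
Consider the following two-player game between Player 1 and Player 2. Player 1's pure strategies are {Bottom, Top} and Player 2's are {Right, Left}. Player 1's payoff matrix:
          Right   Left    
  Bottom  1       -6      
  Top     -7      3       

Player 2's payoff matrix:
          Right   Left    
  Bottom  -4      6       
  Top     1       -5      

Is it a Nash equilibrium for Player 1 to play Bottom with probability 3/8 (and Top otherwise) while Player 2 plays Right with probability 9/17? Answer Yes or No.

Yes

Check Player 2's indifference given Player 1's mix p = 3/8:
  payoff from Right = -7/8; payoff from Left = -7/8 — equal.
Check Player 1's indifference given Player 2's mix q = 9/17:
  payoff from Bottom = -39/17; payoff from Top = -39/17 — equal.
Both players are indifferent, so neither can profitably deviate.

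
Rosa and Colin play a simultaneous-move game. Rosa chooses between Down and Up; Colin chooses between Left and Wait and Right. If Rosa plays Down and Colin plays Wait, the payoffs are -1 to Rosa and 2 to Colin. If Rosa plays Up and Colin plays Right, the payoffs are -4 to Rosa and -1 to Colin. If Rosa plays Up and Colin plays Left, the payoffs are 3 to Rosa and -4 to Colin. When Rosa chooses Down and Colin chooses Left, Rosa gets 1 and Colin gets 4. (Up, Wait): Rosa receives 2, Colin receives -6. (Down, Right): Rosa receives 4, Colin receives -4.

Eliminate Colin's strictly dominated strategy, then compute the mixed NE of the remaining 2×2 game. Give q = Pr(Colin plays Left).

q = 4/5

Colin's strategy Wait is strictly dominated by Left: 4 > 2 and -4 > -6. Eliminate Wait.
Set Rosa's expected payoff from Down equal to that from Up:
  Rosa's payoff to Down: q·1 + (1−q)·4 = -3q + 4
  Rosa's payoff to Up: q·3 + (1−q)·(-4) = 7q - 4
  -3q + 4 = 7q - 4  ⇒  -10q = -8  ⇒  q = 4/5.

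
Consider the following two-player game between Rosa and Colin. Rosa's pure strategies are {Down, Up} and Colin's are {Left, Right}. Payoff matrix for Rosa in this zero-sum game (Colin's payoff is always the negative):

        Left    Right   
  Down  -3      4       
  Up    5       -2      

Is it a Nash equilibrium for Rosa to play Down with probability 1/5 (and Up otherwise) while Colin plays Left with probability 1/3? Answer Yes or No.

No

Given Rosa's mix p = 1/5, Colin's payoff from Left is -17/5 but from Right is 4/5. Colin strictly prefers Right, so Colin would not mix.
So the proposed profile is not a Nash equilibrium.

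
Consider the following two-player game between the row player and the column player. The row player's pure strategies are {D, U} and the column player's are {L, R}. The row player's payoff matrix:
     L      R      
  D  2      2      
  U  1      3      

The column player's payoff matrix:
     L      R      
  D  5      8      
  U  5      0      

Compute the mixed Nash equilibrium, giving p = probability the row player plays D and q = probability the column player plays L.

In a mixed equilibrium the column player is indifferent between L and R; this condition fixes p.
  the column player's expected payoff from L: p·5 + (1−p)·5 = 5
  the column player's expected payoff from R: p·8 + (1−p)·0 = 8p
  5 = 8p  ⇒  -8p = -5  ⇒  p = 5/8.
In a mixed equilibrium the row player is indifferent between D and U; this condition fixes q.
  the row player's expected payoff from D: q·2 + (1−q)·2 = 2
  the row player's expected payoff from U: q·1 + (1−q)·3 = -2q + 3
  2 = -2q + 3  ⇒  2q = 1  ⇒  q = 1/2.

p = 5/8, q = 1/2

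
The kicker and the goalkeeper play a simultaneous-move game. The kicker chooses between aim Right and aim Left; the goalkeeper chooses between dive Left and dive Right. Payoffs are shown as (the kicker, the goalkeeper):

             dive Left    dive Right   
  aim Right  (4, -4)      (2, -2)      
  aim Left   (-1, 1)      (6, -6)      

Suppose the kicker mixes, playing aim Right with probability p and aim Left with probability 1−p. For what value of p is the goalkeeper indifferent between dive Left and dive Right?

p = 7/9

The goalkeeper's indifference between dive Left and dive Right determines the kicker's mixing probability p:
  the goalkeeper's expected payoff from dive Left: p·(-4) + (1−p)·1 = -5p + 1
  the goalkeeper's expected payoff from dive Right: p·(-2) + (1−p)·(-6) = 4p - 6
  -5p + 1 = 4p - 6  ⇒  -9p = -7  ⇒  p = 7/9.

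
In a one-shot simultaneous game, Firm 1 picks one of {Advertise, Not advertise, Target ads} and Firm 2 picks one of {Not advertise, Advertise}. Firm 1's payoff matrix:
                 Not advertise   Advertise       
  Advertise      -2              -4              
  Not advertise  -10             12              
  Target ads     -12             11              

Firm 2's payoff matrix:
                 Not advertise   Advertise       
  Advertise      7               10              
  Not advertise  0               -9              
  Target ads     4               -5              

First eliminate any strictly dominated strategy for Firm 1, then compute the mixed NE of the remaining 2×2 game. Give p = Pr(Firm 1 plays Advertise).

p = 3/4

Firm 1's strategy Target ads is strictly dominated by Not advertise: -10 > -12 and 12 > 11. Eliminate Target ads.
For Firm 2 to be willing to mix, Firm 2 must be indifferent between Not advertise and Advertise, which pins down Firm 1's mix.
  Firm 2's payoff from Not advertise: p·7 + (1−p)·0 = 7p
  Firm 2's payoff from Advertise: p·10 + (1−p)·(-9) = 19p - 9
  7p = 19p - 9  ⇒  -12p = -9  ⇒  p = 3/4.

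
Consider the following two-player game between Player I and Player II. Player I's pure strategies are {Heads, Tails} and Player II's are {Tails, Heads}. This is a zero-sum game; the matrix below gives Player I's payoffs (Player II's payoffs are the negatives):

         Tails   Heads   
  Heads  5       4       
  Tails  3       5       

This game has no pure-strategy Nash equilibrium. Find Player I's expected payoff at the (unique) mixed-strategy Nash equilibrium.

13/3

Player I's indifference between Heads and Tails determines Player II's mixing probability q:
  Player I's payoff from Heads: q·5 + (1−q)·4 = q + 4
  Player I's payoff from Tails: q·3 + (1−q)·5 = -2q + 5
  q + 4 = -2q + 5  ⇒  3q = 1  ⇒  q = 1/3.
At equilibrium Player I is indifferent across rows, so Player I's payoff equals the payoff from Heads: (1/3)·5 + (2/3)·4 = 13/3.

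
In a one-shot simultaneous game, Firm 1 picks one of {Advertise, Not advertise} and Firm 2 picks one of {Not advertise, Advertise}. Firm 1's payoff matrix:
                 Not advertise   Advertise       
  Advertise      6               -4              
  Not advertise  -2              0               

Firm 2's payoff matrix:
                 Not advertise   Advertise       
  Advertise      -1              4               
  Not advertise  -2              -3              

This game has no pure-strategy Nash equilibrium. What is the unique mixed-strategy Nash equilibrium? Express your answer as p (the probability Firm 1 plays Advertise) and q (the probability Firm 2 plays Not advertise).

p = 1/6, q = 1/3

For Firm 2 to be willing to mix, Firm 2 must be indifferent between Not advertise and Advertise, which pins down Firm 1's mix.
  Firm 2's payoff to Not advertise: p·(-1) + (1−p)·(-2) = p - 2
  Firm 2's payoff to Advertise: p·4 + (1−p)·(-3) = 7p - 3
  p - 2 = 7p - 3  ⇒  -6p = -1  ⇒  p = 1/6.
Firm 2's mix must leave Firm 1 indifferent between Advertise and Not advertise.
  Firm 1's payoff from Advertise: q·6 + (1−q)·(-4) = 10q - 4
  Firm 1's payoff from Not advertise: q·(-2) + (1−q)·0 = -2q
  10q - 4 = -2q  ⇒  12q = 4  ⇒  q = 1/3.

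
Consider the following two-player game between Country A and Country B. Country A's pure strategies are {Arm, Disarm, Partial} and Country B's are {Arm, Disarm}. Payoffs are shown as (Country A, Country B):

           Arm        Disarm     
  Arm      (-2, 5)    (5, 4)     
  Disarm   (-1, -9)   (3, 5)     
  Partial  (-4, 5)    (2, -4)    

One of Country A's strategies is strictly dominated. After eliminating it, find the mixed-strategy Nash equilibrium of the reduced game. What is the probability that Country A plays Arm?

Country A's strategy Partial is strictly dominated by Arm: -2 > -4 and 5 > 2. Eliminate Partial.
In a mixed equilibrium Country B is indifferent between Arm and Disarm; this condition fixes p.
  Country B's payoff to Arm: p·5 + (1−p)·(-9) = 14p - 9
  Country B's payoff to Disarm: p·4 + (1−p)·5 = -p + 5
  14p - 9 = -p + 5  ⇒  15p = 14  ⇒  p = 14/15.

p = 14/15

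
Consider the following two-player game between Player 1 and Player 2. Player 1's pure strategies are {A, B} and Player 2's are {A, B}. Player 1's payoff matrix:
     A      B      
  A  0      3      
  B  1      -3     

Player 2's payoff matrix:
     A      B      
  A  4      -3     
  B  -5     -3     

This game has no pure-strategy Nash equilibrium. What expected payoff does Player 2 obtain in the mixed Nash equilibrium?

For Player 2 to be willing to mix, Player 2 must be indifferent between A and B, which pins down Player 1's mix.
  Player 2's expected payoff from A: p·4 + (1−p)·(-5) = 9p - 5
  Player 2's expected payoff from B: p·(-3) + (1−p)·(-3) = -3
  9p - 5 = -3  ⇒  9p = 2  ⇒  p = 2/9.
At equilibrium Player 2 is indifferent across columns, so Player 2's payoff equals the payoff from A: (2/9)·4 + (7/9)·(-5) = -3.

-3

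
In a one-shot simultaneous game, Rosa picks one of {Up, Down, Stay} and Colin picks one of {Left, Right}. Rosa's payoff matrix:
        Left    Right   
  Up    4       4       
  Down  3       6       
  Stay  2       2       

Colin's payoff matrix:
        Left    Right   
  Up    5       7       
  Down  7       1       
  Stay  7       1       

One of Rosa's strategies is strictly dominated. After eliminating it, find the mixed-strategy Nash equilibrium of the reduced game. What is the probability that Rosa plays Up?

p = 3/4

Rosa's strategy Stay is strictly dominated by Up: 4 > 2 and 4 > 2. Eliminate Stay.
Colin's indifference between Left and Right determines Rosa's mixing probability p:
  Colin's payoff from Left: p·5 + (1−p)·7 = -2p + 7
  Colin's payoff from Right: p·7 + (1−p)·1 = 6p + 1
  -2p + 7 = 6p + 1  ⇒  -8p = -6  ⇒  p = 3/4.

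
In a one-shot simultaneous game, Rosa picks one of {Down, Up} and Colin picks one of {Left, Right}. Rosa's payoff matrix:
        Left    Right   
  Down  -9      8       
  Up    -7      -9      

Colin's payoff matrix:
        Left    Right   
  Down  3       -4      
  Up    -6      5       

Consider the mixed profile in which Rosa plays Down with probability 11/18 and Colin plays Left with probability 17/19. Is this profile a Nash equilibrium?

Yes

Check Colin's indifference given Rosa's mix p = 11/18:
  payoff from Left = -1/2; payoff from Right = -1/2 — equal.
Check Rosa's indifference given Colin's mix q = 17/19:
  payoff from Down = -137/19; payoff from Up = -137/19 — equal.
Both players are indifferent, so neither can profitably deviate.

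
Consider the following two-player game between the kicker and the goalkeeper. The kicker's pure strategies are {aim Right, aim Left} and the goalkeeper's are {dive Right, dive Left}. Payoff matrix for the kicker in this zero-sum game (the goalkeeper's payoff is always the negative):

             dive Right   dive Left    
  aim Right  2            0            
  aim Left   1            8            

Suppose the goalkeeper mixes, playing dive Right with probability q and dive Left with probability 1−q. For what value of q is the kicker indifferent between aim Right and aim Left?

q = 8/9

Set the kicker's expected payoff from aim Right equal to that from aim Left:
  the kicker's payoff from aim Right: q·2 + (1−q)·0 = 2q
  the kicker's payoff from aim Left: q·1 + (1−q)·8 = -7q + 8
  2q = -7q + 8  ⇒  9q = 8  ⇒  q = 8/9.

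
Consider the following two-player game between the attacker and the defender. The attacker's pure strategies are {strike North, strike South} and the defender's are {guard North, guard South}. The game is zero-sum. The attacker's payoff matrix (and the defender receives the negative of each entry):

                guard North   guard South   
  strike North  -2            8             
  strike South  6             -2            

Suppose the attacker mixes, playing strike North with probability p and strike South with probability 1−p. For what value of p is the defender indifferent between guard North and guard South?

p = 4/9

In a mixed equilibrium the defender is indifferent between guard North and guard South; this condition fixes p.
  the defender's payoff to guard North: p·2 + (1−p)·(-6) = 8p - 6
  the defender's payoff to guard South: p·(-8) + (1−p)·2 = -10p + 2
  8p - 6 = -10p + 2  ⇒  18p = 8  ⇒  p = 4/9.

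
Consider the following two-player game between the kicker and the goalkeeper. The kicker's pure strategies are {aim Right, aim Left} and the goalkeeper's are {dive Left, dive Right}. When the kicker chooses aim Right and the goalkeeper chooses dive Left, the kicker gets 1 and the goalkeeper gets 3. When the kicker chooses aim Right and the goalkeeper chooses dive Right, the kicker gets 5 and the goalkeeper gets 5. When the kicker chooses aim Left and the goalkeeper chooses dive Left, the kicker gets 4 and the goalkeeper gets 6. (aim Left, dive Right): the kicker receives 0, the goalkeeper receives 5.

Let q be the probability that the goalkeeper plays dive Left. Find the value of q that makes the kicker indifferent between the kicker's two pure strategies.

The kicker's indifference between aim Right and aim Left determines the goalkeeper's mixing probability q:
  the kicker's payoff from aim Right: q·1 + (1−q)·5 = -4q + 5
  the kicker's payoff from aim Left: q·4 + (1−q)·0 = 4q
  -4q + 5 = 4q  ⇒  -8q = -5  ⇒  q = 5/8.

q = 5/8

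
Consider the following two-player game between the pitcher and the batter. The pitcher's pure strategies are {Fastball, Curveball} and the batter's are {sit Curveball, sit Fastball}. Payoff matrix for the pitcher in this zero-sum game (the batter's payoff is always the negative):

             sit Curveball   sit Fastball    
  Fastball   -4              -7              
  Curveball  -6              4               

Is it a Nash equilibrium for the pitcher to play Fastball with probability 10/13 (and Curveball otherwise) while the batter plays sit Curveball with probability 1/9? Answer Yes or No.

No

Given the batter's mix q = 1/9, the pitcher's payoff from Fastball is -20/3 but from Curveball is 26/9. The pitcher strictly prefers Curveball, so the pitcher would not mix.
So the proposed profile is not a Nash equilibrium.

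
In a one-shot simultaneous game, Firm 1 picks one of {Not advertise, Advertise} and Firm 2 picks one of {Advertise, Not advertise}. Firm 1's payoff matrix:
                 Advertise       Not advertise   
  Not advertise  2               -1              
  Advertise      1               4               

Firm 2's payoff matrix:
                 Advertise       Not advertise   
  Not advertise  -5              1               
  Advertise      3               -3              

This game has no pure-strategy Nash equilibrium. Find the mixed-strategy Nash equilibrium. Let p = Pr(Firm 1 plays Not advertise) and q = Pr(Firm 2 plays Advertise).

Firm 2's indifference between Advertise and Not advertise determines Firm 1's mixing probability p:
  Firm 2's payoff to Advertise: p·(-5) + (1−p)·3 = -8p + 3
  Firm 2's payoff to Not advertise: p·1 + (1−p)·(-3) = 4p - 3
  -8p + 3 = 4p - 3  ⇒  -12p = -6  ⇒  p = 1/2.
Firm 1's indifference between Not advertise and Advertise determines Firm 2's mixing probability q:
  Firm 1's payoff from Not advertise: q·2 + (1−q)·(-1) = 3q - 1
  Firm 1's payoff from Advertise: q·1 + (1−q)·4 = -3q + 4
  3q - 1 = -3q + 4  ⇒  6q = 5  ⇒  q = 5/6.

p = 1/2, q = 5/6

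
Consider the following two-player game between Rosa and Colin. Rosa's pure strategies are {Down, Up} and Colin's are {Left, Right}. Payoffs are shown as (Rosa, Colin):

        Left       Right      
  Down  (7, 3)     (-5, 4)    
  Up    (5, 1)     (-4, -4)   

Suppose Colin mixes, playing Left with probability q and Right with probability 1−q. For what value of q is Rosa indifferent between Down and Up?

q = 1/3

In a mixed equilibrium Rosa is indifferent between Down and Up; this condition fixes q.
  Rosa's expected payoff from Down: q·7 + (1−q)·(-5) = 12q - 5
  Rosa's expected payoff from Up: q·5 + (1−q)·(-4) = 9q - 4
  12q - 5 = 9q - 4  ⇒  3q = 1  ⇒  q = 1/3.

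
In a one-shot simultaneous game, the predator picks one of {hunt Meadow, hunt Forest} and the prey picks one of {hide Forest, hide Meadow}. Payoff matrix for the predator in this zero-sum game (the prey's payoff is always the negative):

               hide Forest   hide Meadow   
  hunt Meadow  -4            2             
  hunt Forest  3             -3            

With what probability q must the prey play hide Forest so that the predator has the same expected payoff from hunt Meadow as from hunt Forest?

q = 5/12

The predator's indifference between hunt Meadow and hunt Forest determines the prey's mixing probability q:
  the predator's expected payoff from hunt Meadow: q·(-4) + (1−q)·2 = -6q + 2
  the predator's expected payoff from hunt Forest: q·3 + (1−q)·(-3) = 6q - 3
  -6q + 2 = 6q - 3  ⇒  -12q = -5  ⇒  q = 5/12.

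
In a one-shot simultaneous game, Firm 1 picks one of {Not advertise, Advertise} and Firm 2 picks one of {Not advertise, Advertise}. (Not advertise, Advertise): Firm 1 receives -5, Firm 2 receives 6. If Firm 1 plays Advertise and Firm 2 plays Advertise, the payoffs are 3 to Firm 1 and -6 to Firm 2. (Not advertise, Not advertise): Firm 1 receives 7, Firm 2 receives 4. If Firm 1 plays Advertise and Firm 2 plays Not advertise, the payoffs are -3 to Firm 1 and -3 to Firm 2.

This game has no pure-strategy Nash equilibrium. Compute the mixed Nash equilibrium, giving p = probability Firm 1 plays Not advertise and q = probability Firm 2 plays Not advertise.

Set Firm 2's expected payoff from Not advertise equal to that from Advertise:
  Firm 2's payoff from Not advertise: p·4 + (1−p)·(-3) = 7p - 3
  Firm 2's payoff from Advertise: p·6 + (1−p)·(-6) = 12p - 6
  7p - 3 = 12p - 6  ⇒  -5p = -3  ⇒  p = 3/5.
Set Firm 1's expected payoff from Not advertise equal to that from Advertise:
  Firm 1's payoff from Not advertise: q·7 + (1−q)·(-5) = 12q - 5
  Firm 1's payoff from Advertise: q·(-3) + (1−q)·3 = -6q + 3
  12q - 5 = -6q + 3  ⇒  18q = 8  ⇒  q = 4/9.

p = 3/5, q = 4/9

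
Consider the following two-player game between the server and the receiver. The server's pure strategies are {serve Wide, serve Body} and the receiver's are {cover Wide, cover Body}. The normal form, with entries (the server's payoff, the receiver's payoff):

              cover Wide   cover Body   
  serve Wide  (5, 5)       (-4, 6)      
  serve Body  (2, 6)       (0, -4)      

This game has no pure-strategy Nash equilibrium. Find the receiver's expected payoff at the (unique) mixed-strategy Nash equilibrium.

Set the receiver's expected payoff from cover Wide equal to that from cover Body:
  the receiver's payoff from cover Wide: p·5 + (1−p)·6 = -p + 6
  the receiver's payoff from cover Body: p·6 + (1−p)·(-4) = 10p - 4
  -p + 6 = 10p - 4  ⇒  -11p = -10  ⇒  p = 10/11.
At equilibrium the receiver is indifferent across columns, so the receiver's payoff equals the payoff from cover Wide: (10/11)·5 + (1/11)·6 = 56/11.

56/11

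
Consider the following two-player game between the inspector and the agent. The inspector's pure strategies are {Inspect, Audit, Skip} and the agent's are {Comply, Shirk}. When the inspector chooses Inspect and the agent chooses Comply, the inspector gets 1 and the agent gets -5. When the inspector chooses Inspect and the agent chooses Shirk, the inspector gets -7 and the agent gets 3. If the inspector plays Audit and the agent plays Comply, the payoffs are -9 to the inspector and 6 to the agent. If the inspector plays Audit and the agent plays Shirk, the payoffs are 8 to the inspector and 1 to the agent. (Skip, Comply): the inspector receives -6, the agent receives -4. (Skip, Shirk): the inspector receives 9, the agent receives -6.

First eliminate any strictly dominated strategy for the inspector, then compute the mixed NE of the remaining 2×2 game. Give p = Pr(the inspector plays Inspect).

The inspector's strategy Audit is strictly dominated by Skip: -6 > -9 and 9 > 8. Eliminate Audit.
In a mixed equilibrium the agent is indifferent between Comply and Shirk; this condition fixes p.
  the agent's expected payoff from Comply: p·(-5) + (1−p)·(-4) = -p - 4
  the agent's expected payoff from Shirk: p·3 + (1−p)·(-6) = 9p - 6
  -p - 4 = 9p - 6  ⇒  -10p = -2  ⇒  p = 1/5.

p = 1/5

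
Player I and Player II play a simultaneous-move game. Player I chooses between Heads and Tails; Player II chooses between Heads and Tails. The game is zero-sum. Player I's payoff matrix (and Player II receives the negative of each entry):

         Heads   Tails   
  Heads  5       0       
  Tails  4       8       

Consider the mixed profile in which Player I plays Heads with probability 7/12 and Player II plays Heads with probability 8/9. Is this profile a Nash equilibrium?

Given Player I's mix p = 7/12, Player II's payoff from Heads is -55/12 but from Tails is -10/3. Player II strictly prefers Tails, so Player II would not mix.
So the proposed profile is not a Nash equilibrium.

No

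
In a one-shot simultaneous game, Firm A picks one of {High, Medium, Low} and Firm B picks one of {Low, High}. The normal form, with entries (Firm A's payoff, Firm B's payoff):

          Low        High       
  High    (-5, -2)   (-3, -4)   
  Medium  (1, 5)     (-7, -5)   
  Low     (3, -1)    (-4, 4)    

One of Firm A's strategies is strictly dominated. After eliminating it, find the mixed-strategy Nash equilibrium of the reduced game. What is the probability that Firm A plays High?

Firm A's strategy Medium is strictly dominated by Low: 3 > 1 and -4 > -7. Eliminate Medium.
In a mixed equilibrium Firm B is indifferent between Low and High; this condition fixes p.
  Firm B's payoff from Low: p·(-2) + (1−p)·(-1) = -p - 1
  Firm B's payoff from High: p·(-4) + (1−p)·4 = -8p + 4
  -p - 1 = -8p + 4  ⇒  7p = 5  ⇒  p = 5/7.

p = 5/7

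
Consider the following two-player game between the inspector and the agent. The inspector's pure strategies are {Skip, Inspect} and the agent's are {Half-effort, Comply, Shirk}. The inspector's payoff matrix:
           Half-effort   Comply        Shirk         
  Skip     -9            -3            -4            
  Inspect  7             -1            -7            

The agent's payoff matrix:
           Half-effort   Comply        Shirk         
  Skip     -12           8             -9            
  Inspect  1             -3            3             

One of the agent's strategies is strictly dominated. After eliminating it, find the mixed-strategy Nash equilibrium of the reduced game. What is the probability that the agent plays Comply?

The agent's strategy Half-effort is strictly dominated by Shirk: -9 > -12 and 3 > 1. Eliminate Half-effort.
Set the inspector's expected payoff from Skip equal to that from Inspect:
  the inspector's payoff from Skip: q·(-3) + (1−q)·(-4) = q - 4
  the inspector's payoff from Inspect: q·(-1) + (1−q)·(-7) = 6q - 7
  q - 4 = 6q - 7  ⇒  -5q = -3  ⇒  q = 3/5.

q = 3/5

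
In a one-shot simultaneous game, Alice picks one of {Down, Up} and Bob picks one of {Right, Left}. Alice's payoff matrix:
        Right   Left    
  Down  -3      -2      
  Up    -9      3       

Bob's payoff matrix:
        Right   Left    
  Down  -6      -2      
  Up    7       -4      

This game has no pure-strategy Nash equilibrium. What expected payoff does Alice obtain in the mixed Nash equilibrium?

For Alice to be willing to mix, Alice must be indifferent between Down and Up, which pins down Bob's mix.
  Alice's payoff to Down: q·(-3) + (1−q)·(-2) = -q - 2
  Alice's payoff to Up: q·(-9) + (1−q)·3 = -12q + 3
  -q - 2 = -12q + 3  ⇒  11q = 5  ⇒  q = 5/11.
At equilibrium Alice is indifferent across rows, so Alice's payoff equals the payoff from Down: (5/11)·(-3) + (6/11)·(-2) = -27/11.

-27/11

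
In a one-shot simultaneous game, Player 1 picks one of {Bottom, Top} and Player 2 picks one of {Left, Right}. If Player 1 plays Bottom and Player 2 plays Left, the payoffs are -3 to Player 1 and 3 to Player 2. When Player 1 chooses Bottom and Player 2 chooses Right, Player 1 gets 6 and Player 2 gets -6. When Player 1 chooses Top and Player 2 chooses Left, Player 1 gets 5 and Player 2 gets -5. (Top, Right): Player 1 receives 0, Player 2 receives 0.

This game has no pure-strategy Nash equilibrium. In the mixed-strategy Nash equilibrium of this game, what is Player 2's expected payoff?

Player 1's mix must leave Player 2 indifferent between Left and Right.
  Player 2's payoff to Left: p·3 + (1−p)·(-5) = 8p - 5
  Player 2's payoff to Right: p·(-6) + (1−p)·0 = -6p
  8p - 5 = -6p  ⇒  14p = 5  ⇒  p = 5/14.
At equilibrium Player 2 is indifferent across columns, so Player 2's payoff equals the payoff from Left: (5/14)·3 + (9/14)·(-5) = -15/7.

-15/7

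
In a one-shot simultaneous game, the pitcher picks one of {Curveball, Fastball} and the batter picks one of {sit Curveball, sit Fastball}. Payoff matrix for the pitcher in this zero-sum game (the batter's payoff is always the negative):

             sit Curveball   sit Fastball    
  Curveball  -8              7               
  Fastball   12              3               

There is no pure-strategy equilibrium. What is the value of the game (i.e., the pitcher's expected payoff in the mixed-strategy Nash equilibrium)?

The batter's mix must leave the pitcher indifferent between Curveball and Fastball.
  the pitcher's expected payoff from Curveball: q·(-8) + (1−q)·7 = -15q + 7
  the pitcher's expected payoff from Fastball: q·12 + (1−q)·3 = 9q + 3
  -15q + 7 = 9q + 3  ⇒  -24q = -4  ⇒  q = 1/6.
The value is the pitcher's expected payoff against this mix (using Curveball): (1/6)·(-8) + (5/6)·7 = 9/2.

v = 9/2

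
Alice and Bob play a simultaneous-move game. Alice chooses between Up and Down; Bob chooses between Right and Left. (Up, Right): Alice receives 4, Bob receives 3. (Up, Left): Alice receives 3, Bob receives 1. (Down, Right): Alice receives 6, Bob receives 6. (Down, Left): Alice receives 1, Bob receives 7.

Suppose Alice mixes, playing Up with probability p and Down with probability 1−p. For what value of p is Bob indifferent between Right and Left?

Alice's mix must leave Bob indifferent between Right and Left.
  Bob's expected payoff from Right: p·3 + (1−p)·6 = -3p + 6
  Bob's expected payoff from Left: p·1 + (1−p)·7 = -6p + 7
  -3p + 6 = -6p + 7  ⇒  3p = 1  ⇒  p = 1/3.

p = 1/3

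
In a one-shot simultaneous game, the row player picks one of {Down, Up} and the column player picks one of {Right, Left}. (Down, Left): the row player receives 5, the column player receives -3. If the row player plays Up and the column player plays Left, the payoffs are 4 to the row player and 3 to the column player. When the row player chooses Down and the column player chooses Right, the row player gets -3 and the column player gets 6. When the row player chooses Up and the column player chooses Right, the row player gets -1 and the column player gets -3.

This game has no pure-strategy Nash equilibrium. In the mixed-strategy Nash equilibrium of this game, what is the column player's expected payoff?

3/5

The row player's mix must leave the column player indifferent between Right and Left.
  the column player's payoff to Right: p·6 + (1−p)·(-3) = 9p - 3
  the column player's payoff to Left: p·(-3) + (1−p)·3 = -6p + 3
  9p - 3 = -6p + 3  ⇒  15p = 6  ⇒  p = 2/5.
At equilibrium the column player is indifferent across columns, so the column player's payoff equals the payoff from Right: (2/5)·6 + (3/5)·(-3) = 3/5.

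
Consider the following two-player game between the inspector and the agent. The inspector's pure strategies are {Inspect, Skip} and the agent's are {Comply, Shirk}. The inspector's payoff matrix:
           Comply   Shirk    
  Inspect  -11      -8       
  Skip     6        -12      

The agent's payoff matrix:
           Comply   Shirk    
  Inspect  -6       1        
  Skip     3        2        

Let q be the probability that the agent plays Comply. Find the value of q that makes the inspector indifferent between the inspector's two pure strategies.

q = 4/21

The agent's mix must leave the inspector indifferent between Inspect and Skip.
  the inspector's payoff from Inspect: q·(-11) + (1−q)·(-8) = -3q - 8
  the inspector's payoff from Skip: q·6 + (1−q)·(-12) = 18q - 12
  -3q - 8 = 18q - 12  ⇒  -21q = -4  ⇒  q = 4/21.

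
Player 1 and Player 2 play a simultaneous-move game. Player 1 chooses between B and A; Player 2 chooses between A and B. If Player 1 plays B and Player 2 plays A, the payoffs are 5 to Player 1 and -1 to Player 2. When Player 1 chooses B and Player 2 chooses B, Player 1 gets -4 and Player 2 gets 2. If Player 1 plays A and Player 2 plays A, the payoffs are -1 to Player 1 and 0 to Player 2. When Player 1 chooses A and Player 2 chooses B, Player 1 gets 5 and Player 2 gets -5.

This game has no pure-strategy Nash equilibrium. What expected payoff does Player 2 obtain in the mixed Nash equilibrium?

Player 2's indifference between A and B determines Player 1's mixing probability p:
  Player 2's payoff to A: p·(-1) + (1−p)·0 = -p
  Player 2's payoff to B: p·2 + (1−p)·(-5) = 7p - 5
  -p = 7p - 5  ⇒  -8p = -5  ⇒  p = 5/8.
At equilibrium Player 2 is indifferent across columns, so Player 2's payoff equals the payoff from A: (5/8)·(-1) + (3/8)·0 = -5/8.

-5/8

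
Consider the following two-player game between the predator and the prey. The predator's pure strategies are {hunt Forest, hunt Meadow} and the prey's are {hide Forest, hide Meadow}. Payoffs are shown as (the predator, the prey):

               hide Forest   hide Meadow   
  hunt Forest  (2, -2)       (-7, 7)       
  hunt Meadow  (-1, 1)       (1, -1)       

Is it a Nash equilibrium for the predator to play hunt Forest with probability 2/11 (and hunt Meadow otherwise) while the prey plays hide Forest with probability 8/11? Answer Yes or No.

Yes

Check the prey's indifference given the predator's mix p = 2/11:
  payoff from hide Forest = 5/11; payoff from hide Meadow = 5/11 — equal.
Check the predator's indifference given the prey's mix q = 8/11:
  payoff from hunt Forest = -5/11; payoff from hunt Meadow = -5/11 — equal.
Both players are indifferent, so neither can profitably deviate.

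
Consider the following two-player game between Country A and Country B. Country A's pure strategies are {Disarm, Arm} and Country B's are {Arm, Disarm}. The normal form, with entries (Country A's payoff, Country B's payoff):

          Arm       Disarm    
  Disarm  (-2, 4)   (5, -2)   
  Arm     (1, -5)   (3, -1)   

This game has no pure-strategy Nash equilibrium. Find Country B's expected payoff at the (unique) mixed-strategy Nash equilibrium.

In a mixed equilibrium Country B is indifferent between Arm and Disarm; this condition fixes p.
  Country B's payoff to Arm: p·4 + (1−p)·(-5) = 9p - 5
  Country B's payoff to Disarm: p·(-2) + (1−p)·(-1) = -p - 1
  9p - 5 = -p - 1  ⇒  10p = 4  ⇒  p = 2/5.
At equilibrium Country B is indifferent across columns, so Country B's payoff equals the payoff from Arm: (2/5)·4 + (3/5)·(-5) = -7/5.

-7/5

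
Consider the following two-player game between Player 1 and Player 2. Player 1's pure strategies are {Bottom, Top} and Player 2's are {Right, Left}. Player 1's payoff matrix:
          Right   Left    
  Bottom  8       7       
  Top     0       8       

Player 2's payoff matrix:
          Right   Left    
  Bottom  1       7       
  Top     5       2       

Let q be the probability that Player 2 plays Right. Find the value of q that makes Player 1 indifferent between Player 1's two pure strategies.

q = 1/9

Set Player 1's expected payoff from Bottom equal to that from Top:
  Player 1's payoff from Bottom: q·8 + (1−q)·7 = q + 7
  Player 1's payoff from Top: q·0 + (1−q)·8 = -8q + 8
  q + 7 = -8q + 8  ⇒  9q = 1  ⇒  q = 1/9.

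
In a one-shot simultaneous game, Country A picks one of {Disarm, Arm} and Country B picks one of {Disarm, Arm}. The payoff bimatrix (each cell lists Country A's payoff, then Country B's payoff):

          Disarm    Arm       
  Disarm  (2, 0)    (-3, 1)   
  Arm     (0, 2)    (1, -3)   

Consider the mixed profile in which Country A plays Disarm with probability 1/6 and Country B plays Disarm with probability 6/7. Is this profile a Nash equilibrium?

No

Given Country A's mix p = 1/6, Country B's payoff from Disarm is 5/3 but from Arm is -7/3. Country B strictly prefers Disarm, so Country B would not mix.
So the proposed profile is not a Nash equilibrium.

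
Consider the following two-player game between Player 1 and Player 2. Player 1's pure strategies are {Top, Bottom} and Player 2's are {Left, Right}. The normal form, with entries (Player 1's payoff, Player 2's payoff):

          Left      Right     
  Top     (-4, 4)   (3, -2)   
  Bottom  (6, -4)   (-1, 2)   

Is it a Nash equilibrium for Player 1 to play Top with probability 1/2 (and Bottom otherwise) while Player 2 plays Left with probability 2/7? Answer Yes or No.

Check Player 2's indifference given Player 1's mix p = 1/2:
  payoff from Left = 0; payoff from Right = 0 — equal.
Check Player 1's indifference given Player 2's mix q = 2/7:
  payoff from Top = 1; payoff from Bottom = 1 — equal.
Both players are indifferent, so neither can profitably deviate.

Yes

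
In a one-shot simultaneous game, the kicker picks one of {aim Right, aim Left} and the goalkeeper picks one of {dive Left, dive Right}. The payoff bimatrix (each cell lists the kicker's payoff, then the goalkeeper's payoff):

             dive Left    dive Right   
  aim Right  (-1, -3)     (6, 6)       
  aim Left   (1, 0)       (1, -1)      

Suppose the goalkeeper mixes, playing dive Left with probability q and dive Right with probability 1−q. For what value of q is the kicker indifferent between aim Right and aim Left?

For the kicker to be willing to mix, the kicker must be indifferent between aim Right and aim Left, which pins down the goalkeeper's mix.
  the kicker's expected payoff from aim Right: q·(-1) + (1−q)·6 = -7q + 6
  the kicker's expected payoff from aim Left: q·1 + (1−q)·1 = 1
  -7q + 6 = 1  ⇒  -7q = -5  ⇒  q = 5/7.

q = 5/7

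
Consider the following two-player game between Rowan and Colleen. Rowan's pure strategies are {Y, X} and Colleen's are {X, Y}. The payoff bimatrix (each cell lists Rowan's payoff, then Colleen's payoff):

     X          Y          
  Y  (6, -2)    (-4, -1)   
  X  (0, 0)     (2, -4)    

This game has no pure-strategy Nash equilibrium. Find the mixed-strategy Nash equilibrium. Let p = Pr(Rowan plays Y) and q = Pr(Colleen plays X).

In a mixed equilibrium Colleen is indifferent between X and Y; this condition fixes p.
  Colleen's payoff from X: p·(-2) + (1−p)·0 = -2p
  Colleen's payoff from Y: p·(-1) + (1−p)·(-4) = 3p - 4
  -2p = 3p - 4  ⇒  -5p = -4  ⇒  p = 4/5.
Rowan's indifference between Y and X determines Colleen's mixing probability q:
  Rowan's payoff to Y: q·6 + (1−q)·(-4) = 10q - 4
  Rowan's payoff to X: q·0 + (1−q)·2 = -2q + 2
  10q - 4 = -2q + 2  ⇒  12q = 6  ⇒  q = 1/2.

p = 4/5, q = 1/2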